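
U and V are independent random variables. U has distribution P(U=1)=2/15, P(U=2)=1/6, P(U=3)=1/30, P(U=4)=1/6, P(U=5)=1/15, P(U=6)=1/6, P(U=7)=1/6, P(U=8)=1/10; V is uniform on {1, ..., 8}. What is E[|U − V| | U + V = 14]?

16/13

P(U + V = 14) = 13/240.
Summing |U−V|·P(x,y) over outcomes with U + V = 14 gives 1/15.
E[|U − V| | U + V = 14] = (1/15) / (13/240) = 16/13.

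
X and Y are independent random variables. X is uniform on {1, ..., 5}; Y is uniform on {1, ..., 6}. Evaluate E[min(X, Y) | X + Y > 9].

14/3

P(X + Y > 9) = 1/10.
Summing min(X,Y)·P(x,y) over outcomes with X + Y > 9 gives 7/15.
E[min(X, Y) | X + Y > 9] = (7/15) / (1/10) = 14/3.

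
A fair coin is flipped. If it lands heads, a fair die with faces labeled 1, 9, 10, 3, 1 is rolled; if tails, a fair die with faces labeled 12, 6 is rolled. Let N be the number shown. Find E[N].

E[N | heads] = (1+9+10+3+1)/5 = 24/5.
E[N | tails] = (12+6)/2 = 9.
By the law of total expectation,
E[N] = (1/2)·(24/5) + (1/2)·(9) = 69/10.

69/10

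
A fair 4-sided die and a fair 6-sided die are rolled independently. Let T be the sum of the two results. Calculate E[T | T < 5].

P(T < 5) = 1/4.
Σ over the event: 2·1/24 + 3·1/12 + 4·1/8 = 5/6.
E[T | T < 5] = (5/6) / (1/4) = 10/3.

10/3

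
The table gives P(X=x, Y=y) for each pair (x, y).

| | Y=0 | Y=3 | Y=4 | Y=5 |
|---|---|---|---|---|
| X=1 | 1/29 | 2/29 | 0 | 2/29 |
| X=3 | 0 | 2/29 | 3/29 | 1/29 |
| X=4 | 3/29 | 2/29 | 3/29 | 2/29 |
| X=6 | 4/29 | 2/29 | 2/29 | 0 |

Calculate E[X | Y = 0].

37/8

P(Y = 0) = 8/29.
Σ X·P over the event = 1·(1/29) + 4·(3/29) + 6·(4/29) = 37/29.
E[X | Y = 0] = (37/29) / (8/29) = 37/8.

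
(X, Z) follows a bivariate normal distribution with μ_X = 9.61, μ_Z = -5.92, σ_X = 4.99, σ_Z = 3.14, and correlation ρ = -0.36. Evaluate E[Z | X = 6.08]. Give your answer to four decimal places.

E[Z | X=x] = μ_Z + ρ(σ_Z/σ_X)(x − μ_X) for jointly normal variables.
E[Z | X=6.08] = -5.92 + (-0.36)·(3.14/4.99)·(6.08 − (9.61)) = -5.92 + (-0.22653)·(-3.53) = -5.1203.

-5.1203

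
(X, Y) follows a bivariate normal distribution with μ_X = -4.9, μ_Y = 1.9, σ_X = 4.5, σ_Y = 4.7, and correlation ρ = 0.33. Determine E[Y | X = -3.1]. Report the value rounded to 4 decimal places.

2.5204

The regression of Y on X has slope ρ·σ_Y/σ_X and passes through (μ_X, μ_Y).
E[Y | X=-3.1] = 1.9 + (0.33)·(4.7/4.5)·(-3.1 − (-4.9)) = 1.9 + (0.34467)·(1.8) = 2.5204.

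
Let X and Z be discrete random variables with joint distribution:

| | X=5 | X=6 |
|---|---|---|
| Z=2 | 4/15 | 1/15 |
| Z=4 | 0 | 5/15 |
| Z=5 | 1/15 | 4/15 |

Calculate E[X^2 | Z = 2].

136/5

P(Z = 2) = 1/3.
Σ X^2·P over the event = 25·(4/15) + 36·(1/15) = 136/15.
E[X^2 | Z = 2] = (136/15) / (1/3) = 136/5.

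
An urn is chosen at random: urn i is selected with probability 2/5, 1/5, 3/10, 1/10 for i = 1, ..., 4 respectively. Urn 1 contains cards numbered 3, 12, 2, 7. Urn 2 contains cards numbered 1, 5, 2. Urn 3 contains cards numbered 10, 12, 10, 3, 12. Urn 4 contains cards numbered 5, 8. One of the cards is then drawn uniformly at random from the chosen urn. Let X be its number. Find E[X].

E[X | urn 1] = (3+12+2+7)/4 = 6.
E[X | urn 2] = (1+5+2)/3 = 8/3.
E[X | urn 3] = (10+12+10+3+12)/5 = 47/5.
E[X | urn 4] = (5+8)/2 = 13/2.
E[X] = (2/5)·(6) + (1/5)·(8/3) + (3/10)·(47/5) + (1/10)·(13/2) = 1921/300.

1921/300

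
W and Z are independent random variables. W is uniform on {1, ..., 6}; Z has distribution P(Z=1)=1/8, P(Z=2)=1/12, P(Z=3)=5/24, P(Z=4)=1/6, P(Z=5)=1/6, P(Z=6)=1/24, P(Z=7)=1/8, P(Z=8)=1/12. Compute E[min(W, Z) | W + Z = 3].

P(W + Z = 3) = 5/144.
Summing min(W,Z)·P(x,y) over outcomes with W + Z = 3 gives 5/144.
E[min(W, Z) | W + Z = 3] = (5/144) / (5/144) = 1.

1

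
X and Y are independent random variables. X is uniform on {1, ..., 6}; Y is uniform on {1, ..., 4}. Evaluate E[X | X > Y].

P(X > Y) = 7/12.
Summing X·P(x,y) over outcomes with X > Y gives 8/3.
E[X | X > Y] = (8/3) / (7/12) = 32/7.

32/7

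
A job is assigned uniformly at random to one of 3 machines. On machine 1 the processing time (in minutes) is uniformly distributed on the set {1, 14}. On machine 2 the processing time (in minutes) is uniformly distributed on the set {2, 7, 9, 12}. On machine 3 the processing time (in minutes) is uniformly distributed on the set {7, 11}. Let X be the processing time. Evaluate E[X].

8

E[X | machine 1] = (1+14)/2 = 15/2.
E[X | machine 2] = (2+7+9+12)/4 = 15/2.
E[X | machine 3] = (7+11)/2 = 9.
By the law of total expectation,
E[X] = (1/3)·(15/2) + (1/3)·(15/2) + (1/3)·(9) = 8.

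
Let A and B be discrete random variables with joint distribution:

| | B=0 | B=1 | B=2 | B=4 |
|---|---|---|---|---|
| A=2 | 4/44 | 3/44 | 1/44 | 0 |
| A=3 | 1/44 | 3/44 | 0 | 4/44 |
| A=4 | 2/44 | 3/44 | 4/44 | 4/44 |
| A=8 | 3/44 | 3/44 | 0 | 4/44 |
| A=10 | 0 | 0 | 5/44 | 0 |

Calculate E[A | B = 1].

17/4

P(B = 1) = 3/11.
Σ A·P over the event = 2·(3/44) + 3·(3/44) + 4·(3/44) + 8·(3/44) = 51/44.
E[A | B = 1] = (51/44) / (3/11) = 17/4.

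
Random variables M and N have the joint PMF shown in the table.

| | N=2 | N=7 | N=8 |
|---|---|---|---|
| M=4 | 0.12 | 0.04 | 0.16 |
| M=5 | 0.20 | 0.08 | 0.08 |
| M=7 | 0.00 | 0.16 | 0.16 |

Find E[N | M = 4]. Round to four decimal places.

5.6250

P(M = 4) = 0.32.
Σ N·P over the event = 2·(0.12) + 7·(0.04) + 8·(0.16) = 1.80.
E[N | M = 4] = (1.80) / (0.32) = 5.6250.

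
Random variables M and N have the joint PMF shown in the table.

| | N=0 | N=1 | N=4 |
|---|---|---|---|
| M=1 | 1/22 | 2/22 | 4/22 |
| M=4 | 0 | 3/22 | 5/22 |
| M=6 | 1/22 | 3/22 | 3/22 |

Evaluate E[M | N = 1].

4

P(N = 1) = 4/11.
Σ M·P over the event = 1·(2/22) + 4·(3/22) + 6·(3/22) = 16/11.
E[M | N = 1] = (16/11) / (4/11) = 4.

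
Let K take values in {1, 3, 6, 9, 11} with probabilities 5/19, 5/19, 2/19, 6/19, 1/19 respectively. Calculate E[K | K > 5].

P(K > 5) = 9/19.
Σ over the event: 6·2/19 + 9·6/19 + 11·1/19 = 77/19.
E[K | K > 5] = (77/19) / (9/19) = 77/9.

77/9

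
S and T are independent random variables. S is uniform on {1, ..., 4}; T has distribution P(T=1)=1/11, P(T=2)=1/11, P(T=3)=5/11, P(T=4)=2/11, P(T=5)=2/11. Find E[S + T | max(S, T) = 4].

98/15

P(max(S, T) = 4) = 15/44.
Summing (S+T)·P(x,y) over outcomes with max(S, T) = 4 gives 49/22.
E[S + T | max(S, T) = 4] = (49/22) / (15/44) = 98/15.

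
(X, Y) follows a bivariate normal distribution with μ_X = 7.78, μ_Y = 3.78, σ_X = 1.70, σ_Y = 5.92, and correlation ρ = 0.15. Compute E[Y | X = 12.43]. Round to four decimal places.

6.2089

E[Y | X=x] = μ_Y + ρ(σ_Y/σ_X)(x − μ_X) for jointly normal variables.
E[Y | X=12.43] = 3.78 + (0.15)·(5.92/1.70)·(12.43 − (7.78)) = 3.78 + (0.52235)·(4.65) = 6.2089.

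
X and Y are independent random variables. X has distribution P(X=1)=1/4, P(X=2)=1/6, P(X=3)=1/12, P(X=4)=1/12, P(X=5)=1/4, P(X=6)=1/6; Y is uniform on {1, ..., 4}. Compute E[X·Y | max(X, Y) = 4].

P(max(X, Y) = 4) = 5/24.
Summing XY·P(x,y) over outcomes with max(X, Y) = 4 gives 5/3.
E[X·Y | max(X, Y) = 4] = (5/3) / (5/24) = 8.

8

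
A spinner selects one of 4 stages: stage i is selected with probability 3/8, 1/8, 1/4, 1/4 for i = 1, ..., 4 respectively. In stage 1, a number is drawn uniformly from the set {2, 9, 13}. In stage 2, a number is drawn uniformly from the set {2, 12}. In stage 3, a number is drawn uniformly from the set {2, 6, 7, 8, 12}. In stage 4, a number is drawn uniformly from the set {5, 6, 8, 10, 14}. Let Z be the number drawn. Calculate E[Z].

E[Z | stage 1] = (2+9+13)/3 = 8.
E[Z | stage 2] = (2+12)/2 = 7.
E[Z | stage 3] = (2+6+7+8+12)/5 = 7.
E[Z | stage 4] = (5+6+8+10+14)/5 = 43/5.
By the law of total expectation,
E[Z] = (3/8)·(8) + (1/8)·(7) + (1/4)·(7) + (1/4)·(43/5) = 311/40.

311/40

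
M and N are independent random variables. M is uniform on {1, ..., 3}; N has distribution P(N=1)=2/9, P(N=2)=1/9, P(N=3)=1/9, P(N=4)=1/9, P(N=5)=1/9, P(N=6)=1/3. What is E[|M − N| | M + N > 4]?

53/18

P(M + N > 4) = 2/3.
Summing |M−N|·P(x,y) over outcomes with M + N > 4 gives 53/27.
E[|M − N| | M + N > 4] = (53/27) / (2/3) = 53/18.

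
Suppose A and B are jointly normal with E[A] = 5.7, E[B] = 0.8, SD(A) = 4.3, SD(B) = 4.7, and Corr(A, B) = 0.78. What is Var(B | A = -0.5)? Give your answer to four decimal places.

8.6504

The conditional variance in a bivariate normal is σ_B²(1 − ρ²), independent of x.
Var(B | A=-0.5) = (4.7)²·(1 − (0.78)²) = 22.09·0.3916 = 8.6504.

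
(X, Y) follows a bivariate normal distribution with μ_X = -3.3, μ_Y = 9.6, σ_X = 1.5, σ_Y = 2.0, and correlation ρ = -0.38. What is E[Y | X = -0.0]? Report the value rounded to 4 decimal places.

E[Y | X=x] = μ_Y + ρ(σ_Y/σ_X)(x − μ_X) for jointly normal variables.
E[Y | X=-0.0] = 9.6 + (-0.38)·(2.0/1.5)·(-0.0 − (-3.3)) = 9.6 + (-0.50667)·(3.3) = 7.9280.

7.9280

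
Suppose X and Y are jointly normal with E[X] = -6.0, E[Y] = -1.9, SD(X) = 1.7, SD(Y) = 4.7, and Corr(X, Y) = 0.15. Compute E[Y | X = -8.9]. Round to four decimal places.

E[Y | X=x] = μ_Y + ρ(σ_Y/σ_X)(x − μ_X) for jointly normal variables.
E[Y | X=-8.9] = -1.9 + (0.15)·(4.7/1.7)·(-8.9 − (-6.0)) = -1.9 + (0.414706)·(-2.9) = -3.1026.

-3.1026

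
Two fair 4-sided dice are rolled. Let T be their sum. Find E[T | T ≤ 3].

P(T ≤ 3) = 3/16.
Σ over the event: 2·1/16 + 3·1/8 = 1/2.
E[T | T ≤ 3] = (1/2) / (3/16) = 8/3.

8/3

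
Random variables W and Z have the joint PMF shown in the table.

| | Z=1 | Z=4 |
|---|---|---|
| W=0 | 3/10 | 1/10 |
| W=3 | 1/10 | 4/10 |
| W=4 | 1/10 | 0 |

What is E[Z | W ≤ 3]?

8/3

P(W ≤ 3) = 9/10.
Σ Z·P over the event = 1·(3/10) + 4·(1/10) + 1·(1/10) + 4·(4/10) = 12/5.
E[Z | W ≤ 3] = (12/5) / (9/10) = 8/3.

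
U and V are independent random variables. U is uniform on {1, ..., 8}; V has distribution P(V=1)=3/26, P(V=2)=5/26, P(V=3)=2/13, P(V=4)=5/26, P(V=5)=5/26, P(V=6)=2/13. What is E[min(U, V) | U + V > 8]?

379/94

P(U + V > 8) = 47/104.
Summing min(U,V)·P(x,y) over outcomes with U + V > 8 gives 379/208.
E[min(U, V) | U + V > 8] = (379/208) / (47/104) = 379/94.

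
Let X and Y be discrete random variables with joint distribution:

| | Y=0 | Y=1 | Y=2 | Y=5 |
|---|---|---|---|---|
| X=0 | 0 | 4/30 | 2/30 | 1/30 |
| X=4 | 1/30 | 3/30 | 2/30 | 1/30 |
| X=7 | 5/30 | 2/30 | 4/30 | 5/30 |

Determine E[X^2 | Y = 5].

261/7

P(Y = 5) = 7/30.
Σ X^2·P over the event = 0·(1/30) + 16·(1/30) + 49·(5/30) = 87/10.
E[X^2 | Y = 5] = (87/10) / (7/30) = 261/7.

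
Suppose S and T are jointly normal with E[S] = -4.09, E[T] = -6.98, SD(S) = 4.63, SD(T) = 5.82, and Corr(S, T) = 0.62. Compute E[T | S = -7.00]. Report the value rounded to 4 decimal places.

The regression of T on S has slope ρ·σ_T/σ_S and passes through (μ_S, μ_T).
E[T | S=-7.00] = -6.98 + (0.62)·(5.82/4.63)·(-7.00 − (-4.09)) = -6.98 + (0.77935)·(-2.91) = -9.2479.

-9.2479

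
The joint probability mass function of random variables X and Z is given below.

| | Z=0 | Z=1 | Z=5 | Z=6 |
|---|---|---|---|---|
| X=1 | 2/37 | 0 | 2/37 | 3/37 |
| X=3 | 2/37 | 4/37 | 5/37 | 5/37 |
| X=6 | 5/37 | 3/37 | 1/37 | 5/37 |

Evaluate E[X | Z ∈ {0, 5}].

61/17

P(Z ∈ {0, 5}) = 17/37.
Σ X·P over the event = 1·(2/37) + 1·(2/37) + 3·(2/37) + 3·(5/37) + 6·(5/37) + 6·(1/37) = 61/37.
E[X | Z ∈ {0, 5}] = (61/37) / (17/37) = 61/17.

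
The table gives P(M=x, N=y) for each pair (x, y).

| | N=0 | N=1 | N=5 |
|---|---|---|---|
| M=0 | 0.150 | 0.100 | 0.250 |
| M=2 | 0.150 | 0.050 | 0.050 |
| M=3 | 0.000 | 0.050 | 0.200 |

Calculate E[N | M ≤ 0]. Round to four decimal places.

P(M ≤ 0) = 0.500.
Σ N·P over the event = 0·(0.150) + 1·(0.100) + 5·(0.250) = 1.350.
E[N | M ≤ 0] = (1.350) / (0.500) = 2.7000.

2.7000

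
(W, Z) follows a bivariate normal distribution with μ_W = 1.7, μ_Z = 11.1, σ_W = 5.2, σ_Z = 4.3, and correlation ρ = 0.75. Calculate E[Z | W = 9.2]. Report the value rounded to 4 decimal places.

15.7514

For a bivariate normal, E[Z | W=x] = μ_Z + ρ·(σ_Z/σ_W)·(x − μ_W).
E[Z | W=9.2] = 11.1 + (0.75)·(4.3/5.2)·(9.2 − (1.7)) = 11.1 + (0.62019)·(7.5) = 15.7514.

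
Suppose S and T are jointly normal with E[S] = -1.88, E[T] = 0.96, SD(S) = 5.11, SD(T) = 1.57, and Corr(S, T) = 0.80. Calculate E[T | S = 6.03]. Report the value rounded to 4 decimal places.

2.9042

The regression of T on S has slope ρ·σ_T/σ_S and passes through (μ_S, μ_T).
E[T | S=6.03] = 0.96 + (0.80)·(1.57/5.11)·(6.03 − (-1.88)) = 0.96 + (0.24579)·(7.91) = 2.9042.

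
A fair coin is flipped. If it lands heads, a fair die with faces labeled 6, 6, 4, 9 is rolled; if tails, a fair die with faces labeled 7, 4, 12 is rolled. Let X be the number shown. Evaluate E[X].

167/24

E[X | heads] = (6+6+4+9)/4 = 25/4.
E[X | tails] = (7+4+12)/3 = 23/3.
By the law of total expectation,
E[X] = (1/2)·(25/4) + (1/2)·(23/3) = 167/24.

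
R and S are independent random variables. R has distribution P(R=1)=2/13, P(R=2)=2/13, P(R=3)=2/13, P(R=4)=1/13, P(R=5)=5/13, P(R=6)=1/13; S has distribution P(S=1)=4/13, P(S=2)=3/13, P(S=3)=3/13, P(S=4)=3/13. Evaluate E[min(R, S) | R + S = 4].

13/10

P(R + S = 4) = 20/169.
Summing min(R,S)·P(x,y) over outcomes with R + S = 4 gives 2/13.
E[min(R, S) | R + S = 4] = (2/13) / (20/169) = 13/10.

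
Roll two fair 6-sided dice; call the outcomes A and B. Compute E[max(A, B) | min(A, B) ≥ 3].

P(min(A, B) ≥ 3) = 4/9.
Summing max(A,B)·P(x,y) over outcomes with min(A, B) ≥ 3 gives 41/18.
E[max(A, B) | min(A, B) ≥ 3] = (41/18) / (4/9) = 41/8.

41/8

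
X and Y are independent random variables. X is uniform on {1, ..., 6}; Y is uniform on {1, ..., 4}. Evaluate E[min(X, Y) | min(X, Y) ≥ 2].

41/15

P(min(X, Y) ≥ 2) = 5/8.
Summing min(X,Y)·P(x,y) over outcomes with min(X, Y) ≥ 2 gives 41/24.
E[min(X, Y) | min(X, Y) ≥ 2] = (41/24) / (5/8) = 41/15.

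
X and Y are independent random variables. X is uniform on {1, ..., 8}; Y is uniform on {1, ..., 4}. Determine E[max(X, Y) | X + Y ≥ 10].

Outcomes with X + Y ≥ 10: (6,4), (7,3), (7,4), (8,2), (8,3), (8,4), each with probability 1/32.
E[max(X, Y) | X + Y ≥ 10] = (6 + 7 + 7 + 8 + 8 + 8) / 6 = 22/3.

22/3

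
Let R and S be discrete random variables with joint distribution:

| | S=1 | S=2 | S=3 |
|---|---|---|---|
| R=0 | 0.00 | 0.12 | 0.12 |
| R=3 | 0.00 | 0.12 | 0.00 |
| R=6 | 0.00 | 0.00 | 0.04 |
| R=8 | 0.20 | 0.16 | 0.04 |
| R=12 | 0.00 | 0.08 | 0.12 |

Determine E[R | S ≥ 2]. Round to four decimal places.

5.7500

P(S ≥ 2) = 0.80.
Σ R·P over the event = 0·(0.12) + 0·(0.12) + 3·(0.12) + 6·(0.04) + 8·(0.16) + 8·(0.04) + 12·(0.08) + 12·(0.12) = 4.60.
E[R | S ≥ 2] = (4.60) / (0.80) = 5.7500.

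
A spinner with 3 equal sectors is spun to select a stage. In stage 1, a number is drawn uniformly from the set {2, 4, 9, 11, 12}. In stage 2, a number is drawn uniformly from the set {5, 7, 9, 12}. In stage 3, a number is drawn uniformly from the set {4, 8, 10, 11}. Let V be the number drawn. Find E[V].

E[V | stage 1] = (2+4+9+11+12)/5 = 38/5.
E[V | stage 2] = (5+7+9+12)/4 = 33/4.
E[V | stage 3] = (4+8+10+11)/4 = 33/4.
By the law of total expectation,
E[V] = (1/3)·(38/5) + (1/3)·(33/4) + (1/3)·(33/4) = 241/30.

241/30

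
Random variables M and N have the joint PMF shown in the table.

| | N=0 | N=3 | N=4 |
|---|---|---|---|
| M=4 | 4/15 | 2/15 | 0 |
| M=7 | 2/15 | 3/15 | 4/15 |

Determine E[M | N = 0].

P(N = 0) = 2/5.
Σ M·P over the event = 4·(4/15) + 7·(2/15) = 2.
E[M | N = 0] = (2) / (2/5) = 5.

5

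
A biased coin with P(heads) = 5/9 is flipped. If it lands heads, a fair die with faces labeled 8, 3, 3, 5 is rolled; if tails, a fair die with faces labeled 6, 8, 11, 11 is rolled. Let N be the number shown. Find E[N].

E[N | heads] = (8+3+3+5)/4 = 19/4.
E[N | tails] = (6+8+11+11)/4 = 9.
By the law of total expectation,
E[N] = (5/9)·(19/4) + (4/9)·(9) = 239/36.

239/36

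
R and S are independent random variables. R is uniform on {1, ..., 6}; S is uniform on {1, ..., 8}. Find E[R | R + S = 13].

11/2

P(R + S = 13) = 1/24.
Summing R·P(x,y) over outcomes with R + S = 13 gives 11/48.
E[R | R + S = 13] = (11/48) / (1/24) = 11/2.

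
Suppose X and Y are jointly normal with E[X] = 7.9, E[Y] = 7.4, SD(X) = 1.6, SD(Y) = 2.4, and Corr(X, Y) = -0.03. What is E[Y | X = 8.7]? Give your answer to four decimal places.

For a bivariate normal, E[Y | X=x] = μ_Y + ρ·(σ_Y/σ_X)·(x − μ_X).
E[Y | X=8.7] = 7.4 + (-0.03)·(2.4/1.6)·(8.7 − (7.9)) = 7.4 + (-0.045)·(0.8) = 7.3640.

7.3640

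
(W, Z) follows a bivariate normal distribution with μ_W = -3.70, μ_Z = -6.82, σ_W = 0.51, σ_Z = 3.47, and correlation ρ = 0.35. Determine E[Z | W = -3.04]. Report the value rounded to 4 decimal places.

The regression of Z on W has slope ρ·σ_Z/σ_W and passes through (μ_W, μ_Z).
E[Z | W=-3.04] = -6.82 + (0.35)·(3.47/0.51)·(-3.04 − (-3.70)) = -6.82 + (2.3814)·(0.66) = -5.2483.

-5.2483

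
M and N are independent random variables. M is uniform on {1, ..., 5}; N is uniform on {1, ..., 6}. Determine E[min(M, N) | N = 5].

3

P(N = 5) = 1/6.
Summing min(M,N)·P(x,y) over outcomes with N = 5 gives 1/2.
E[min(M, N) | N = 5] = (1/2) / (1/6) = 3.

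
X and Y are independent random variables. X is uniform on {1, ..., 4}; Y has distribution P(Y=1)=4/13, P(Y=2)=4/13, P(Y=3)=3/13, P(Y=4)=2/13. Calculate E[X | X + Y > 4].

91/29

P(X + Y > 4) = 29/52.
Summing X·P(x,y) over outcomes with X + Y > 4 gives 7/4.
E[X | X + Y > 4] = (7/4) / (29/52) = 91/29.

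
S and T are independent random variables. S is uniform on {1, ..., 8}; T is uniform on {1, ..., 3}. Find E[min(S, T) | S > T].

17/9

P(S > T) = 3/4.
Summing min(S,T)·P(x,y) over outcomes with S > T gives 17/12.
E[min(S, T) | S > T] = (17/12) / (3/4) = 17/9.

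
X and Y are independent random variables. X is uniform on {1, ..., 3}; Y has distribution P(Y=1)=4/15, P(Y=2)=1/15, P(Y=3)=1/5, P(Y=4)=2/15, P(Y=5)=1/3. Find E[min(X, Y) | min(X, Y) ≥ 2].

P(min(X, Y) ≥ 2) = 22/45.
Summing min(X,Y)·P(x,y) over outcomes with min(X, Y) ≥ 2 gives 6/5.
E[min(X, Y) | min(X, Y) ≥ 2] = (6/5) / (22/45) = 27/11.

27/11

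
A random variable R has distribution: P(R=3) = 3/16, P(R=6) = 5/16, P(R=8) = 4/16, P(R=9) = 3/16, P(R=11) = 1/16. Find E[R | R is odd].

47/7

P(R is odd) = 7/16.
Σ over the event: 3·3/16 + 9·3/16 + 11·1/16 = 47/16.
E[R | R is odd] = (47/16) / (7/16) = 47/7.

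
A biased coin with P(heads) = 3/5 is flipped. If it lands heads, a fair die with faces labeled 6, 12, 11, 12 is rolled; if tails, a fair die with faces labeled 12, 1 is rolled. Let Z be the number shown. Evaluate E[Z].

E[Z | heads] = (6+12+11+12)/4 = 41/4.
E[Z | tails] = (12+1)/2 = 13/2.
E[Z] = (3/5)·(41/4) + (2/5)·(13/2) = 35/4.

35/4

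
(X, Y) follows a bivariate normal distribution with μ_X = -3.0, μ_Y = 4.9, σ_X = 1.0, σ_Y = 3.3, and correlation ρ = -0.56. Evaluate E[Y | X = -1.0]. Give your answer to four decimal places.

1.2040

For a bivariate normal, E[Y | X=x] = μ_Y + ρ·(σ_Y/σ_X)·(x − μ_X).
E[Y | X=-1.0] = 4.9 + (-0.56)·(3.3/1.0)·(-1.0 − (-3.0)) = 4.9 + (-1.848)·(2) = 1.2040.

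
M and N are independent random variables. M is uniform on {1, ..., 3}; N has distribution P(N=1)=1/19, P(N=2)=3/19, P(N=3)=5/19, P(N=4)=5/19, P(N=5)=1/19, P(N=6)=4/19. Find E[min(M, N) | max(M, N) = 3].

P(max(M, N) = 3) = 1/3.
Summing min(M,N)·P(x,y) over outcomes with max(M, N) = 3 gives 37/57.
E[min(M, N) | max(M, N) = 3] = (37/57) / (1/3) = 37/19.

37/19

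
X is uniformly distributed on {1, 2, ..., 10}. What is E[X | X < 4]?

Given X < 4, X is equally likely to be any of {1, 2, 3}.
E[X | X < 4] = (1 + 2 + 3) / 3 = 2.

2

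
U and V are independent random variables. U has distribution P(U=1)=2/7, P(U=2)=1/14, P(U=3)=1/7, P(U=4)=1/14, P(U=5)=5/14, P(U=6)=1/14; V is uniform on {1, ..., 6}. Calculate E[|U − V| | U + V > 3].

163/75

P(U + V > 3) = 25/28.
Summing |U−V|·P(x,y) over outcomes with U + V > 3 gives 163/84.
E[|U − V| | U + V > 3] = (163/84) / (25/28) = 163/75.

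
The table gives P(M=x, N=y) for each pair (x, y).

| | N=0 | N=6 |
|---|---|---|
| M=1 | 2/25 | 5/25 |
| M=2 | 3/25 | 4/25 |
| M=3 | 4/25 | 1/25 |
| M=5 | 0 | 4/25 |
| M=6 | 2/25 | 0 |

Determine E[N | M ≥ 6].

0

P(M ≥ 6) = 2/25.
Σ N·P over the event = 0·(2/25) = 0.
E[N | M ≥ 6] = (0) / (2/25) = 0.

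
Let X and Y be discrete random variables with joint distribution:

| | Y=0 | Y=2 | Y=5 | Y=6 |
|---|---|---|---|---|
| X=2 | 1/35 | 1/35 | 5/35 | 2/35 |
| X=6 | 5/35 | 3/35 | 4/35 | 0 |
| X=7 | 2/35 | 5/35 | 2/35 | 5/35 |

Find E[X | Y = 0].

23/4

P(Y = 0) = 8/35.
Σ X·P over the event = 2·(1/35) + 6·(5/35) + 7·(2/35) = 46/35.
E[X | Y = 0] = (46/35) / (8/35) = 23/4.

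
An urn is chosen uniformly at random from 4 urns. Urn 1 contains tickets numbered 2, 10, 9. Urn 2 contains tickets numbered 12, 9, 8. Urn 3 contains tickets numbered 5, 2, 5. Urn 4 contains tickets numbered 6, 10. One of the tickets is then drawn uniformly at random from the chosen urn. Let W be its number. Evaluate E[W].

43/6

E[W | urn 1] = (2+10+9)/3 = 7.
E[W | urn 2] = (12+9+8)/3 = 29/3.
E[W | urn 3] = (5+2+5)/3 = 4.
E[W | urn 4] = (6+10)/2 = 8.
By the law of total expectation,
E[W] = (1/4)·(7) + (1/4)·(29/3) + (1/4)·(4) + (1/4)·(8) = 43/6.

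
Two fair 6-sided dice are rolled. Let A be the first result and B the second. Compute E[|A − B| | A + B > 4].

P(A + B > 4) = 5/6.
Summing |A−B|·P(x,y) over outcomes with A + B > 4 gives 16/9.
E[|A − B| | A + B > 4] = (16/9) / (5/6) = 32/15.

32/15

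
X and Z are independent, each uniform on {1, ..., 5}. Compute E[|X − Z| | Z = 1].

Outcomes with Z = 1: (1,1), (2,1), (3,1), (4,1), (5,1), each with probability 1/25.
E[|X − Z| | Z = 1] = (0 + 1 + 2 + 3 + 4) / 5 = 2.

2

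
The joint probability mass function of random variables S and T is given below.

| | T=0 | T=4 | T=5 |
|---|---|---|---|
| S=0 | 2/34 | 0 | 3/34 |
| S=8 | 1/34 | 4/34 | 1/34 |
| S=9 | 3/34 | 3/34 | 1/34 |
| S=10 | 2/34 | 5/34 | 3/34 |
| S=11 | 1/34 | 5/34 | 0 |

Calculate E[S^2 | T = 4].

1604/17

P(T = 4) = 1/2.
Σ S^2·P over the event = 64·(4/34) + 81·(3/34) + 100·(5/34) + 121·(5/34) = 802/17.
E[S^2 | T = 4] = (802/17) / (1/2) = 1604/17.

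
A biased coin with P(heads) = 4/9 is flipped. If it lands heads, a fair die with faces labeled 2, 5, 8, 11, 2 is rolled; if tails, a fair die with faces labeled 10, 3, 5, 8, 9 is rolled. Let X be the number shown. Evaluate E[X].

E[X | heads] = (2+5+8+11+2)/5 = 28/5.
E[X | tails] = (10+3+5+8+9)/5 = 7.
By the law of total expectation,
E[X] = (4/9)·(28/5) + (5/9)·(7) = 287/45.

287/45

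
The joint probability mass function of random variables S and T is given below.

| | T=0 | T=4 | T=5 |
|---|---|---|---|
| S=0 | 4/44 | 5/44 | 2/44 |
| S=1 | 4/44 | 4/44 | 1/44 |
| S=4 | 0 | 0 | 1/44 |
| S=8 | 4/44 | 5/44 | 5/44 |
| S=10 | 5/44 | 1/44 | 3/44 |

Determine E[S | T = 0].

86/17

P(T = 0) = 17/44.
Σ S·P over the event = 0·(4/44) + 1·(4/44) + 8·(4/44) + 10·(5/44) = 43/22.
E[S | T = 0] = (43/22) / (17/44) = 86/17.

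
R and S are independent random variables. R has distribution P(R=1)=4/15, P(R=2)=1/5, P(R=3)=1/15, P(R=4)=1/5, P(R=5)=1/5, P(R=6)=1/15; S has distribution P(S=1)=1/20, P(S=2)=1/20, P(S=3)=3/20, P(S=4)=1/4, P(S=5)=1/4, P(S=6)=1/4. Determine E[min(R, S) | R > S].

P(R > S) = 13/60.
Summing min(R,S)·P(x,y) over outcomes with R > S gives 13/20.
E[min(R, S) | R > S] = (13/20) / (13/60) = 3.

3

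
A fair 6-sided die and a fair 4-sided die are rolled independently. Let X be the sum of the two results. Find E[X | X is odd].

6

P(X is odd) = 1/2.
Σ over the event: 3·1/12 + 5·1/6 + 7·1/6 + 9·1/12 = 3.
E[X | X is odd] = (3) / (1/2) = 6.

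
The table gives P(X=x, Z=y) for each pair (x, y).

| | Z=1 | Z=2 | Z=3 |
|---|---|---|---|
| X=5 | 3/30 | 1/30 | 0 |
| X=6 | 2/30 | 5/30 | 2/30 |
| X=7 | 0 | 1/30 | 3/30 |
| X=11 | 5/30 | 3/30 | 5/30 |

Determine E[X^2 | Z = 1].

P(Z = 1) = 1/3.
Σ X^2·P over the event = 25·(3/30) + 36·(2/30) + 121·(5/30) = 376/15.
E[X^2 | Z = 1] = (376/15) / (1/3) = 376/5.

376/5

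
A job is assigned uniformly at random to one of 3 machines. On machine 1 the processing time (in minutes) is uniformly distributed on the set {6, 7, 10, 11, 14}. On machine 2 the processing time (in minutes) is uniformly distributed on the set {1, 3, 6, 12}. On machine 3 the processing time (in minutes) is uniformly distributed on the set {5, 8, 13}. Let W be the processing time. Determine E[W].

E[W | machine 1] = (6+7+10+11+14)/5 = 48/5.
E[W | machine 2] = (1+3+6+12)/4 = 11/2.
E[W | machine 3] = (5+8+13)/3 = 26/3.
By the law of total expectation,
E[W] = (1/3)·(48/5) + (1/3)·(11/2) + (1/3)·(26/3) = 713/90.

713/90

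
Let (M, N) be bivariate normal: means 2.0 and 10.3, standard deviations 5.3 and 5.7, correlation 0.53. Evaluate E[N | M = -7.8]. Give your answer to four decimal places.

4.7140

For a bivariate normal, E[N | M=x] = μ_N + ρ·(σ_N/σ_M)·(x − μ_M).
E[N | M=-7.8] = 10.3 + (0.53)·(5.7/5.3)·(-7.8 − (2.0)) = 10.3 + (0.57)·(-9.8) = 4.7140.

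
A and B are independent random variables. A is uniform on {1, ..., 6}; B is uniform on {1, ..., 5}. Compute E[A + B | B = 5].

17/2

P(B = 5) = 1/5.
Summing (A+B)·P(x,y) over outcomes with B = 5 gives 17/10.
E[A + B | B = 5] = (17/10) / (1/5) = 17/2.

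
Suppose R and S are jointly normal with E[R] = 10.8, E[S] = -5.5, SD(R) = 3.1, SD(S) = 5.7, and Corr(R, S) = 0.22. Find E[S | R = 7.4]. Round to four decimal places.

-6.8754

For a bivariate normal, E[S | R=x] = μ_S + ρ·(σ_S/σ_R)·(x − μ_R).
E[S | R=7.4] = -5.5 + (0.22)·(5.7/3.1)·(7.4 − (10.8)) = -5.5 + (0.40452)·(-3.4) = -6.8754.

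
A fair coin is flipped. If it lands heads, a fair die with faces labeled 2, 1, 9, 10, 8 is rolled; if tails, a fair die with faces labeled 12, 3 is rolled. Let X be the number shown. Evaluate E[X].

27/4

E[X | heads] = (2+1+9+10+8)/5 = 6.
E[X | tails] = (12+3)/2 = 15/2.
E[X] = (1/2)·(6) + (1/2)·(15/2) = 27/4.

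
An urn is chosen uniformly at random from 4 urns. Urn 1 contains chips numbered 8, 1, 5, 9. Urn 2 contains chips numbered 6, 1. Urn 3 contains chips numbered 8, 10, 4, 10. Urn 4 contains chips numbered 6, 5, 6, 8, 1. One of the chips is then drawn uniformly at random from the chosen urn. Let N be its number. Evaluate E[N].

E[N | urn 1] = (8+1+5+9)/4 = 23/4.
E[N | urn 2] = (6+1)/2 = 7/2.
E[N | urn 3] = (8+10+4+10)/4 = 8.
E[N | urn 4] = (6+5+6+8+1)/5 = 26/5.
By the law of total expectation,
E[N] = (1/4)·(23/4) + (1/4)·(7/2) + (1/4)·(8) + (1/4)·(26/5) = 449/80.

449/80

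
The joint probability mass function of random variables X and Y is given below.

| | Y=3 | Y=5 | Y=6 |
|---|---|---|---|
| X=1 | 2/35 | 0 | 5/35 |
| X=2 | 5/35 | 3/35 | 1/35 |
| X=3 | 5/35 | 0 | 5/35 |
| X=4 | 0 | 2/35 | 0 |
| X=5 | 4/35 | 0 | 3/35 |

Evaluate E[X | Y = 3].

P(Y = 3) = 16/35.
Σ X·P over the event = 1·(2/35) + 2·(5/35) + 3·(5/35) + 5·(4/35) = 47/35.
E[X | Y = 3] = (47/35) / (16/35) = 47/16.

47/16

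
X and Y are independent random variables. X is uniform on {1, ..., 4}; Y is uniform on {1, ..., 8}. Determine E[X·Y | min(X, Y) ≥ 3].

77/4

P(min(X, Y) ≥ 3) = 3/8.
Summing XY·P(x,y) over outcomes with min(X, Y) ≥ 3 gives 231/32.
E[X·Y | min(X, Y) ≥ 3] = (231/32) / (3/8) = 77/4.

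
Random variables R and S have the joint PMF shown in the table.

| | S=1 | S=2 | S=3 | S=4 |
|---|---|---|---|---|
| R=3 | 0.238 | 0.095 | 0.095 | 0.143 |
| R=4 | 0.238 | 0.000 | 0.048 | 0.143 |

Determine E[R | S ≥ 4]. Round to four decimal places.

P(S ≥ 4) = 0.286.
Σ R·P over the event = 3·(0.143) + 4·(0.143) = 1.001.
E[R | S ≥ 4] = (1.001) / (0.286) = 3.5000.

3.5000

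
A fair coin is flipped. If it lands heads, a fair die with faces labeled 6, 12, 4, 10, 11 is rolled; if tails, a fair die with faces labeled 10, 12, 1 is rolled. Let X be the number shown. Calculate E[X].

122/15

E[X | heads] = (6+12+4+10+11)/5 = 43/5.
E[X | tails] = (10+12+1)/3 = 23/3.
E[X] = (1/2)·(43/5) + (1/2)·(23/3) = 122/15.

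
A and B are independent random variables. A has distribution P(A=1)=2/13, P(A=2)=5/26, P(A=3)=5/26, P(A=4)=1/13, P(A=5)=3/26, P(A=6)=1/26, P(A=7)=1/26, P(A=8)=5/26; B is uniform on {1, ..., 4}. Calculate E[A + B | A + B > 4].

589/77

P(A + B > 4) = 77/104.
Summing (A+B)·P(x,y) over outcomes with A + B > 4 gives 589/104.
E[A + B | A + B > 4] = (589/104) / (77/104) = 589/77.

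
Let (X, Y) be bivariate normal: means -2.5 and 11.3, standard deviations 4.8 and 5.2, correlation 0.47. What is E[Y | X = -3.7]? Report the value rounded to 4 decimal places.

10.6890

The regression of Y on X has slope ρ·σ_Y/σ_X and passes through (μ_X, μ_Y).
E[Y | X=-3.7] = 11.3 + (0.47)·(5.2/4.8)·(-3.7 − (-2.5)) = 11.3 + (0.50917)·(-1.2) = 10.6890.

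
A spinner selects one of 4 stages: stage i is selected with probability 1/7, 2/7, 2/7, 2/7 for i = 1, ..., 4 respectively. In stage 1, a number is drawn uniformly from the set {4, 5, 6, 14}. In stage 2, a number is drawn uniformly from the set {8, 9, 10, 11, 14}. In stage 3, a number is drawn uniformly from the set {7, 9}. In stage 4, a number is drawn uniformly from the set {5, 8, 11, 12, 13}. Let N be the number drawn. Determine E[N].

1273/140

E[N | stage 1] = (4+5+6+14)/4 = 29/4.
E[N | stage 2] = (8+9+10+11+14)/5 = 52/5.
E[N | stage 3] = (7+9)/2 = 8.
E[N | stage 4] = (5+8+11+12+13)/5 = 49/5.
By the law of total expectation,
E[N] = (1/7)·(29/4) + (2/7)·(52/5) + (2/7)·(8) + (2/7)·(49/5) = 1273/140.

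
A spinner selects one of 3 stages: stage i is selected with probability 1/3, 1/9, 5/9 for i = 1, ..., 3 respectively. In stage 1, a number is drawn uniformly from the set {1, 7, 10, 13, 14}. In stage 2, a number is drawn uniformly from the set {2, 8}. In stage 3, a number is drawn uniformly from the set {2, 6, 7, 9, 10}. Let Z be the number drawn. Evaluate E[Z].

22/3

E[Z | stage 1] = (1+7+10+13+14)/5 = 9.
E[Z | stage 2] = (2+8)/2 = 5.
E[Z | stage 3] = (2+6+7+9+10)/5 = 34/5.
By the law of total expectation,
E[Z] = (1/3)·(9) + (1/9)·(5) + (5/9)·(34/5) = 22/3.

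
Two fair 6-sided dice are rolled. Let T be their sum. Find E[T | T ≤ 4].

P(T ≤ 4) = 1/6.
Σ over the event: 2·1/36 + 3·1/18 + 4·1/12 = 5/9.
E[T | T ≤ 4] = (5/9) / (1/6) = 10/3.

10/3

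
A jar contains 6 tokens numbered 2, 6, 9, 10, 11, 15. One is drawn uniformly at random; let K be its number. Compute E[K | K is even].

P(K is even) = 1/2.
Σ over the event: 2·1/6 + 6·1/6 + 10·1/6 = 3.
E[K | K is even] = (3) / (1/2) = 6.

6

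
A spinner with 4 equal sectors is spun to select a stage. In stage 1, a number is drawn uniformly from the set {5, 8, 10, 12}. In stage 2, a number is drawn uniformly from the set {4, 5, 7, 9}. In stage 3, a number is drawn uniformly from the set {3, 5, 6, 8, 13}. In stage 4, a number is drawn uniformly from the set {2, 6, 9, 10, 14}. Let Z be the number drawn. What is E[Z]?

E[Z | stage 1] = (5+8+10+12)/4 = 35/4.
E[Z | stage 2] = (4+5+7+9)/4 = 25/4.
E[Z | stage 3] = (3+5+6+8+13)/5 = 7.
E[Z | stage 4] = (2+6+9+10+14)/5 = 41/5.
By the law of total expectation,
E[Z] = (1/4)·(35/4) + (1/4)·(25/4) + (1/4)·(7) + (1/4)·(41/5) = 151/20.

151/20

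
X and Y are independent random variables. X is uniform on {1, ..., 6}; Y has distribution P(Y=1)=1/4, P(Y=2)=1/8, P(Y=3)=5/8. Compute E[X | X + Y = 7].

37/8

P(X + Y = 7) = 1/6.
Summing X·P(x,y) over outcomes with X + Y = 7 gives 37/48.
E[X | X + Y = 7] = (37/48) / (1/6) = 37/8.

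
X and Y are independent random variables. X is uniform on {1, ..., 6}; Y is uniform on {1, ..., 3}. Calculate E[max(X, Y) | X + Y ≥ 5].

P(X + Y ≥ 5) = 2/3.
Summing max(X,Y)·P(x,y) over outcomes with X + Y ≥ 5 gives 3.
E[max(X, Y) | X + Y ≥ 5] = (3) / (2/3) = 9/2.

9/2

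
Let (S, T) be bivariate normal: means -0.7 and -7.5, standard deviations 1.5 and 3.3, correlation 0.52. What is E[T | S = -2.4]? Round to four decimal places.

-9.4448

E[T | S=x] = μ_T + ρ(σ_T/σ_S)(x − μ_S) for jointly normal variables.
E[T | S=-2.4] = -7.5 + (0.52)·(3.3/1.5)·(-2.4 − (-0.7)) = -7.5 + (1.144)·(-1.7) = -9.4448.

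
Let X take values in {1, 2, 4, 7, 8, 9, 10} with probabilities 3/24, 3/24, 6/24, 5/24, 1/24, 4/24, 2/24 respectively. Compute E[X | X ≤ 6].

11/4

P(X ≤ 6) = 1/2.
Σ over the event: 1·1/8 + 2·1/8 + 4·1/4 = 11/8.
E[X | X ≤ 6] = (11/8) / (1/2) = 11/4.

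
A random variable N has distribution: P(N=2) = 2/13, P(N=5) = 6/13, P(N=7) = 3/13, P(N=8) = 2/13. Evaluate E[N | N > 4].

P(N > 4) = 11/13.
Σ over the event: 5·6/13 + 7·3/13 + 8·2/13 = 67/13.
E[N | N > 4] = (67/13) / (11/13) = 67/11.

67/11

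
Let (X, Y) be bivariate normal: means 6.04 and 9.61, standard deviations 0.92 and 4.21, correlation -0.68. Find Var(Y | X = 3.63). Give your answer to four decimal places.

The conditional variance in a bivariate normal is σ_Y²(1 − ρ²), independent of x.
Var(Y | X=3.63) = (4.21)²·(1 − (-0.68)²) = 17.7241·0.5376 = 9.5285.

9.5285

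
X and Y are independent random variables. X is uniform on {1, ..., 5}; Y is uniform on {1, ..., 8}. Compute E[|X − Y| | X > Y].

P(X > Y) = 1/4.
Summing |X−Y|·P(x,y) over outcomes with X > Y gives 1/2.
E[|X − Y| | X > Y] = (1/2) / (1/4) = 2.

2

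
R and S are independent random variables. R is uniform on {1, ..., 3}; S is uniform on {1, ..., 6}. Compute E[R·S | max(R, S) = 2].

Outcomes with max(R, S) = 2: (1,2), (2,1), (2,2), each with probability 1/18.
E[R·S | max(R, S) = 2] = (2 + 2 + 4) / 3 = 8/3.

8/3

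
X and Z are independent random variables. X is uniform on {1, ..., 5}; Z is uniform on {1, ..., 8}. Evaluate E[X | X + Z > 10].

13/3

Outcomes with X + Z > 10: (3,8), (4,7), (4,8), (5,6), (5,7), (5,8), each with probability 1/40.
E[X | X + Z > 10] = (3 + 4 + 4 + 5 + 5 + 5) / 6 = 13/3.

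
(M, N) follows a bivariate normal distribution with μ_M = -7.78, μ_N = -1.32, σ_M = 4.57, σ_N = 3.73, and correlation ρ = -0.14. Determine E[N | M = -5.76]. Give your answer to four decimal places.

For a bivariate normal, E[N | M=x] = μ_N + ρ·(σ_N/σ_M)·(x − μ_M).
E[N | M=-5.76] = -1.32 + (-0.14)·(3.73/4.57)·(-5.76 − (-7.78)) = -1.32 + (-0.11427)·(2.02) = -1.5508.

-1.5508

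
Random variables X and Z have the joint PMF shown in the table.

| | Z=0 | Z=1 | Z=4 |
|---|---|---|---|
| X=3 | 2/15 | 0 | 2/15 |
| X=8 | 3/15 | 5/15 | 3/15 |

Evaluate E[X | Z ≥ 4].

6

P(Z ≥ 4) = 1/3.
Σ X·P over the event = 3·(2/15) + 8·(3/15) = 2.
E[X | Z ≥ 4] = (2) / (1/3) = 6.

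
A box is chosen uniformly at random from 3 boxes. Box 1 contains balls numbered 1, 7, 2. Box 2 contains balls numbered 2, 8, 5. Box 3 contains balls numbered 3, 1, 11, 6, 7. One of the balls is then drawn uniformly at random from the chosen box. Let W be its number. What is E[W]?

209/45

E[W | box 1] = (1+7+2)/3 = 10/3.
E[W | box 2] = (2+8+5)/3 = 5.
E[W | box 3] = (3+1+11+6+7)/5 = 28/5.
By the law of total expectation,
E[W] = (1/3)·(10/3) + (1/3)·(5) + (1/3)·(28/5) = 209/45.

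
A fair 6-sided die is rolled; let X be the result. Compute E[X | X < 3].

3/2

Given X < 3, X is equally likely to be any of {1, 2}.
E[X | X < 3] = (1 + 2) / 2 = 3/2.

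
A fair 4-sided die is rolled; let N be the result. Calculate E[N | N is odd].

Given N is odd, N is equally likely to be any of {1, 3}.
E[N | N is odd] = (1 + 3) / 2 = 2.

2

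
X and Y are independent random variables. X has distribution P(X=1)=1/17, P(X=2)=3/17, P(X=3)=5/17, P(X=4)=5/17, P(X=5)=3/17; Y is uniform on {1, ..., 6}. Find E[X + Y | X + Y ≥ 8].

179/20

P(X + Y ≥ 8) = 20/51.
Summing (X+Y)·P(x,y) over outcomes with X + Y ≥ 8 gives 179/51.
E[X + Y | X + Y ≥ 8] = (179/51) / (20/51) = 179/20.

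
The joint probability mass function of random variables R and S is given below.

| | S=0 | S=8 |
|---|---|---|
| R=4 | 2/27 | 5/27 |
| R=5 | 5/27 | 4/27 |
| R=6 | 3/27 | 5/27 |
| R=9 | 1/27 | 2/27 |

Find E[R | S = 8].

P(S = 8) = 16/27.
Σ R·P over the event = 4·(5/27) + 5·(4/27) + 6·(5/27) + 9·(2/27) = 88/27.
E[R | S = 8] = (88/27) / (16/27) = 11/2.

11/2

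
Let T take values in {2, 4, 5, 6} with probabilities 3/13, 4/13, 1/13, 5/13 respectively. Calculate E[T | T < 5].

P(T < 5) = 7/13.
Σ over the event: 2·3/13 + 4·4/13 = 22/13.
E[T | T < 5] = (22/13) / (7/13) = 22/7.

22/7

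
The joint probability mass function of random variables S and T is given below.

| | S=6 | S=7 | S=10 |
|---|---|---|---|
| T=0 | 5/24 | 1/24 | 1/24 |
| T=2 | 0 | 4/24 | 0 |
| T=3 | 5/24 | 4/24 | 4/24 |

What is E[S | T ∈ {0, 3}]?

P(T ∈ {0, 3}) = 5/6.
Σ S·P over the event = 6·(5/24) + 6·(5/24) + 7·(1/24) + 7·(4/24) + 10·(1/24) + 10·(4/24) = 145/24.
E[S | T ∈ {0, 3}] = (145/24) / (5/6) = 29/4.

29/4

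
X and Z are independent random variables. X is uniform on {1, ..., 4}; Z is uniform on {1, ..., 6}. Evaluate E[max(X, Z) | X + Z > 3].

P(X + Z > 3) = 7/8.
Summing max(X,Z)·P(x,y) over outcomes with X + Z > 3 gives 89/24.
E[max(X, Z) | X + Z > 3] = (89/24) / (7/8) = 89/21.

89/21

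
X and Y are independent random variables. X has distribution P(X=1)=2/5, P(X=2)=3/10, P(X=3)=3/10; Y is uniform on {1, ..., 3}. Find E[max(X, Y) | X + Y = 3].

2

P(X + Y = 3) = 7/30.
Summing max(X,Y)·P(x,y) over outcomes with X + Y = 3 gives 7/15.
E[max(X, Y) | X + Y = 3] = (7/15) / (7/30) = 2.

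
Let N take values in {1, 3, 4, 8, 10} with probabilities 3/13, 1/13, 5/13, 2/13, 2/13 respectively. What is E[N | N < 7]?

26/9

P(N < 7) = 9/13.
Σ over the event: 1·3/13 + 3·1/13 + 4·5/13 = 2.
E[N | N < 7] = (2) / (9/13) = 26/9.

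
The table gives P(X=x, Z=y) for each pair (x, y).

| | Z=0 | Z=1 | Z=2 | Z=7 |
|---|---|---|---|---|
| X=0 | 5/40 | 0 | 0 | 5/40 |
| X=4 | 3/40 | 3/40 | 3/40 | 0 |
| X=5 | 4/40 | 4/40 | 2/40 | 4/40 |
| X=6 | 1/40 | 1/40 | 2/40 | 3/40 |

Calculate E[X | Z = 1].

P(Z = 1) = 1/5.
Σ X·P over the event = 4·(3/40) + 5·(4/40) + 6·(1/40) = 19/20.
E[X | Z = 1] = (19/20) / (1/5) = 19/4.

19/4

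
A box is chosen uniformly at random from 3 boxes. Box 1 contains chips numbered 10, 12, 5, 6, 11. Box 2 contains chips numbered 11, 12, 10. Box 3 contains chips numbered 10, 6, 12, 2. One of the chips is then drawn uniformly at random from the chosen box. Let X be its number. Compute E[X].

91/10

E[X | box 1] = (10+12+5+6+11)/5 = 44/5.
E[X | box 2] = (11+12+10)/3 = 11.
E[X | box 3] = (10+6+12+2)/4 = 15/2.
By the law of total expectation,
E[X] = (1/3)·(44/5) + (1/3)·(11) + (1/3)·(15/2) = 91/10.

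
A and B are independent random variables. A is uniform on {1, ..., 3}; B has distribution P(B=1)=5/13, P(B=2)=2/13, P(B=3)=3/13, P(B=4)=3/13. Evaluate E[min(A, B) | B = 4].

2

P(B = 4) = 3/13.
Summing min(A,B)·P(x,y) over outcomes with B = 4 gives 6/13.
E[min(A, B) | B = 4] = (6/13) / (3/13) = 2.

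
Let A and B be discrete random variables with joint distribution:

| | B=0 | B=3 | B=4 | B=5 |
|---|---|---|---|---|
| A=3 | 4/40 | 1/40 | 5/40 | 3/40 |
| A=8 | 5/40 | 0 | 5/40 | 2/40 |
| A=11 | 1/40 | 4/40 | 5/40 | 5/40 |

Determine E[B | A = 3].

P(A = 3) = 13/40.
Σ B·P over the event = 0·(4/40) + 3·(1/40) + 4·(5/40) + 5·(3/40) = 19/20.
E[B | A = 3] = (19/20) / (13/40) = 38/13.

38/13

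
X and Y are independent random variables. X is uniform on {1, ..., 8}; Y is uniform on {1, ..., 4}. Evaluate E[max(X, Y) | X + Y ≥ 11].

23/3

P(X + Y ≥ 11) = 3/32.
Summing max(X,Y)·P(x,y) over outcomes with X + Y ≥ 11 gives 23/32.
E[max(X, Y) | X + Y ≥ 11] = (23/32) / (3/32) = 23/3.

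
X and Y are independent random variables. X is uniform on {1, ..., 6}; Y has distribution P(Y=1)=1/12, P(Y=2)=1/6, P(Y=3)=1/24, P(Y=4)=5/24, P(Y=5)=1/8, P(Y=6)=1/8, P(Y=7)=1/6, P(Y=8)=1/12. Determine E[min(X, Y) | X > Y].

P(X > Y) = 7/24.
Summing min(X,Y)·P(x,y) over outcomes with X > Y gives 53/72.
E[min(X, Y) | X > Y] = (53/72) / (7/24) = 53/21.

53/21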